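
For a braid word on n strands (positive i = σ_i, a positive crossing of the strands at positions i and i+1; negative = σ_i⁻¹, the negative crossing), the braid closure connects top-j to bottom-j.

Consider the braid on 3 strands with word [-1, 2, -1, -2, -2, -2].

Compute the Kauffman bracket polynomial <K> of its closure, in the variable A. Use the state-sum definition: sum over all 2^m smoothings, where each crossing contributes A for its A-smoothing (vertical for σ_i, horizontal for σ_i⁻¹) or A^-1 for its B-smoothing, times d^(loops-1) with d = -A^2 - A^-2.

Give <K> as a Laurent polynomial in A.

Braid: s1^-1 s2 s1^-1 s2^-1 s2^-1 s2^-1 on 3 strands, 6 crossings.
Writhe w = (#positive) - (#negative) = 1 - 5 = -4.
State-sum expansion of <K>. There are 2^6 = 64 states.
Smooth each crossing (0=||, 1=⌣⌢); contribution A^(Σ sign_k(1-2s_k)) * d^(L-1).
Tabulate the states by total A-exponent and number of loops L (A-exp: L × count):
  A^6: L=4 ×1
  A^4: L=3 ×6
  A^2: L=2 ×12, L=4 ×3
  A^0: L=1 ×9, L=3 ×10, L=5 ×1
  A^-2: L=2 ×12, L=4 ×3
  A^-4: L=1 ×2, L=3 ×4
  A^-6: L=2 ×1
Each group contributes A^e * Σ count * d^(L-1):
Powers of d = -A^2 - A^-2: d^2 = A^4 + 2 + A^-4; d^3 = -A^6 - 3*A^2 - 3*A^-2 - A^-6; d^4 = A^8 + 4*A^4 + 6 + 4*A^-4 + A^-8.
  A^6 * (d^3) = -A^12 - 3*A^8 - 3*A^4 - 1
  A^4 * (6*d^2) = 6*A^8 + 12*A^4 + 6
  A^2 * (12*d + 3*d^3) = -3*A^8 - 21*A^4 - 21 - 3*A^-4
  A^0 * (9 + 10*d^2 + d^4) = A^8 + 14*A^4 + 35 + 14*A^-4 + A^-8
  A^-2 * (12*d + 3*d^3) = -3*A^4 - 21 - 21*A^-4 - 3*A^-8
  A^-4 * (2 + 4*d^2) = 4 + 10*A^-4 + 4*A^-8
  A^-6 * (d) = -A^-4 - A^-8
Summing the groups: <K> = -A^12 + A^8 - A^4 + 2 - A^-4 + A^-8

Answer: -A^12 + A^8 - A^4 + 2 - A^-4 + A^-8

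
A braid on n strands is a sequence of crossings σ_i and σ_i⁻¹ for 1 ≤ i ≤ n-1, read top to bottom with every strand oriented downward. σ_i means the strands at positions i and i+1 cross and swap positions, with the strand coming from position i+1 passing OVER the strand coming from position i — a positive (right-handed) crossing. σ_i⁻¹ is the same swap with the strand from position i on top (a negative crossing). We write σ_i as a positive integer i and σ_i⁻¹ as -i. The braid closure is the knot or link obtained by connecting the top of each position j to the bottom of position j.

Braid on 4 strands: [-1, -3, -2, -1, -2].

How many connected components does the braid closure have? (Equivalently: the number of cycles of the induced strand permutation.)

1

Derivation:
Track the strand permutation on 4 strands, starting from identity.
  step 1: s1^-1 swaps positions 1,2 -> [2 1 3 4]
  step 2: s3^-1 swaps positions 3,4 -> [2 1 4 3]
  step 3: s2^-1 swaps positions 2,3 -> [2 4 1 3]
  step 4: s1^-1 swaps positions 1,2 -> [4 2 1 3]
  step 5: s2^-1 swaps positions 2,3 -> [4 1 2 3]
Final permutation (position -> original strand): [4 1 2 3]
Closure components = cycle count of this permutation = 1.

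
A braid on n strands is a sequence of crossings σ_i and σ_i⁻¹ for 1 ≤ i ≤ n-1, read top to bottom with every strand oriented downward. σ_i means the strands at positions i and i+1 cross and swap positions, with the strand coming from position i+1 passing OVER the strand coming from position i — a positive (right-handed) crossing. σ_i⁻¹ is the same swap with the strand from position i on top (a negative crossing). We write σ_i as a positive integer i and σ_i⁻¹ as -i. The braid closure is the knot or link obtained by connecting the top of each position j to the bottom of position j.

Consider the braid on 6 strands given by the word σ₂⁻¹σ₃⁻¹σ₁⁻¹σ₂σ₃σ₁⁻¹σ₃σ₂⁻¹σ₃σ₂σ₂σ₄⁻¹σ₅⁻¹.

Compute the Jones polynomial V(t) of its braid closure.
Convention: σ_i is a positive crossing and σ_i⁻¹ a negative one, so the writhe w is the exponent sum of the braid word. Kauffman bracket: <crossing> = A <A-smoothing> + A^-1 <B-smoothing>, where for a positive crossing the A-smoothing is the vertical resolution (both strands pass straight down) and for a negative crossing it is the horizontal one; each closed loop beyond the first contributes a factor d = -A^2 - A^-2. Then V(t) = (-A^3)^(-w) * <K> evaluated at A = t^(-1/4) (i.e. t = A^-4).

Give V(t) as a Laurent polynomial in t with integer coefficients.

The presented braid s2^-1 s3^-1 s1^-1 s2 s3 s1^-1 s3 s2^-1 s3 s2 s2 s4^-1 s5^-1 on 6 strands reduces by inverse Markov moves (closure unchanged at each step):
  Destabilize: the word has the form β·s5^-1 where s5^-1 occurs only as the final letter (β ∈ B_5); drop it and the last strand → 5 strands.
  Destabilize: the word has the form β·s4^-1 where s4^-1 occurs only as the final letter (β ∈ B_4); drop it and the last strand → 4 strands.
  Deconjugate: the word is γ·β·γ⁻¹ with γ = s2^-1 (prefix) and γ⁻¹ = s2 (suffix); strip both.
Reduced to β = s3^-1 s1^-1 s2 s3 s1^-1 s3 s2^-1 s3 s2 on 4 strands, 9 crossings.
Compute on β:
Braid: s3^-1 s1^-1 s2 s3 s1^-1 s3 s2^-1 s3 s2 on 4 strands, 9 crossings.
Writhe w = (#positive) - (#negative) = 5 - 4 = 1.
Computing the Kauffman bracket via state sum. There are 2^9 = 512 states.
Smooth each crossing (0=||, 1=⌣⌢); contribution A^(Σ sign_k(1-2s_k)) * d^(L-1).
Tabulate the states by total A-exponent and number of loops L (A-exp: L × count):
  A^9: L=2 ×1
  A^7: L=1 ×3, L=3 ×6
  A^5: L=2 ×26, L=4 ×10
  A^3: L=1 ×21, L=3 ×58, L=5 ×5
  A^1: L=2 ×86, L=4 ×39, L=6 ×1
  A^-1: L=1 ×35, L=3 ×80, L=5 ×11
  A^-3: L=2 ×53, L=4 ×30, L=6 ×1
  A^-5: L=3 ×32, L=5 ×4
  A^-7: L=4 ×9
  A^-9: L=5 ×1
Each group contributes A^e * Σ count * d^(L-1):
Powers of d = -A^2 - A^-2: d^2 = A^4 + 2 + A^-4; d^3 = -A^6 - 3*A^2 - 3*A^-2 - A^-6; d^4 = A^8 + 4*A^4 + 6 + 4*A^-4 + A^-8; d^5 = -A^10 - 5*A^6 - 10*A^2 - 10*A^-2 - 5*A^-6 - A^-10.
  A^9 * (d) = -A^11 - A^7
  A^7 * (3 + 6*d^2) = 6*A^11 + 15*A^7 + 6*A^3
  A^5 * (26*d + 10*d^3) = -10*A^11 - 56*A^7 - 56*A^3 - 10*A^-1
  A^3 * (21 + 58*d^2 + 5*d^4) = 5*A^11 + 78*A^7 + 167*A^3 + 78*A^-1 + 5*A^-5
  A^1 * (86*d + 39*d^3 + d^5) = -A^11 - 44*A^7 - 213*A^3 - 213*A^-1 - 44*A^-5 - A^-9
  A^-1 * (35 + 80*d^2 + 11*d^4) = 11*A^7 + 124*A^3 + 261*A^-1 + 124*A^-5 + 11*A^-9
  A^-3 * (53*d + 30*d^3 + d^5) = -A^7 - 35*A^3 - 153*A^-1 - 153*A^-5 - 35*A^-9 - A^-13
  A^-5 * (32*d^2 + 4*d^4) = 4*A^3 + 48*A^-1 + 88*A^-5 + 48*A^-9 + 4*A^-13
  A^-7 * (9*d^3) = -9*A^-1 - 27*A^-5 - 27*A^-9 - 9*A^-13
  A^-9 * (d^4) = A^-1 + 4*A^-5 + 6*A^-9 + 4*A^-13 + A^-17
Summing the groups: <K> = -A^11 + 2*A^7 - 3*A^3 + 3*A^-1 - 3*A^-5 + 2*A^-9 - 2*A^-13 + A^-17
Normalise by the writhe: (-A^3)^(-w) = (-A^3)^(-1) = -A^-3, so f(A) = -A^-3 * <K> = A^8 - 2*A^4 + 3 - 3*A^-4 + 3*A^-8 - 2*A^-12 + 2*A^-16 - A^-20.
Substitute A = t^(-1/4), i.e. A^e → t^(-e/4): V(t) = -t^5 + 2*t^4 - 2*t^3 + 3*t^2 - 3*t + 3 - 2*t^-1 + t^-2

Answer: -t^5 + 2*t^4 - 2*t^3 + 3*t^2 - 3*t + 3 - 2*t^-1 + t^-2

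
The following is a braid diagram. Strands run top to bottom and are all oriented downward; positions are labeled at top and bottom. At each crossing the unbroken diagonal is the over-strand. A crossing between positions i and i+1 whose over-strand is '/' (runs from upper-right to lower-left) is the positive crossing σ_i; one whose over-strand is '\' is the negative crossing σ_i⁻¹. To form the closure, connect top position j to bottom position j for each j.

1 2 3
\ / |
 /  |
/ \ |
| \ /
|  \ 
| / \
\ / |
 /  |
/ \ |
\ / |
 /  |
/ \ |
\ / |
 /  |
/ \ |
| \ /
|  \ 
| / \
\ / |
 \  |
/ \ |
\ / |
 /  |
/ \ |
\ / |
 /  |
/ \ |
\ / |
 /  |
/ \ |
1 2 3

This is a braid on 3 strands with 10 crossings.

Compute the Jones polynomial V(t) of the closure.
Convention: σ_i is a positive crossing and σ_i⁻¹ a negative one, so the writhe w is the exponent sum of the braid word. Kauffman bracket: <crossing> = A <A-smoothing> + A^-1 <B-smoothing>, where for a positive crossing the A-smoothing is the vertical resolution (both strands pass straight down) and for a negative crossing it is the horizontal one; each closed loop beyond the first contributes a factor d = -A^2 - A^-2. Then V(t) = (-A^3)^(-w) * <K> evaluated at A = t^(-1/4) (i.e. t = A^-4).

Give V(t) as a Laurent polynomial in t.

Reading the diagram top to bottom ('/'-over between positions i,i+1 = s_i, '\'-over = s_i^-1): braid word = s1 s2^-1 s1 s1 s1 s2^-1 s1^-1 s1 s1 s1.
First cancel adjacent σ_i σ_i⁻¹ pairs (Reidemeister II — same braid, same closure): s1 s2^-1 s1 s1 s1 s2^-1 s1^-1 s1 s1 s1 → s1 s2^-1 s1 s1 s1 s2^-1 s1 s1.
Braid: s1 s2^-1 s1 s1 s1 s2^-1 s1 s1 on 3 strands, 8 crossings.
Writhe w = (#positive) - (#negative) = 6 - 2 = 4.
State-sum expansion of <K>. There are 2^8 = 256 states.
Smooth each crossing (0=||, 1=⌣⌢); contribution A^(Σ sign_k(1-2s_k)) * d^(L-1).
Tabulate the states by total A-exponent and number of loops L (A-exp: L × count):
  A^8: L=3 ×1
  A^6: L=2 ×8
  A^4: L=1 ×21, L=3 ×7
  A^2: L=2 ×54, L=4 ×2
  A^0: L=3 ×70
  A^-2: L=4 ×56
  A^-4: L=5 ×28
  A^-6: L=6 ×8
  A^-8: L=7 ×1
Each group contributes A^e * Σ count * d^(L-1):
Powers of d = -A^2 - A^-2: d^2 = A^4 + 2 + A^-4; d^3 = -A^6 - 3*A^2 - 3*A^-2 - A^-6; d^4 = A^8 + 4*A^4 + 6 + 4*A^-4 + A^-8; d^5 = -A^10 - 5*A^6 - 10*A^2 - 10*A^-2 - 5*A^-6 - A^-10; d^6 = A^12 + 6*A^8 + 15*A^4 + 20 + 15*A^-4 + 6*A^-8 + A^-12.
  A^8 * (d^2) = A^12 + 2*A^8 + A^4
  A^6 * (8*d) = -8*A^8 - 8*A^4
  A^4 * (21 + 7*d^2) = 7*A^8 + 35*A^4 + 7
  A^2 * (54*d + 2*d^3) = -2*A^8 - 60*A^4 - 60 - 2*A^-4
  A^0 * (70*d^2) = 70*A^4 + 140 + 70*A^-4
  A^-2 * (56*d^3) = -56*A^4 - 168 - 168*A^-4 - 56*A^-8
  A^-4 * (28*d^4) = 28*A^4 + 112 + 168*A^-4 + 112*A^-8 + 28*A^-12
  A^-6 * (8*d^5) = -8*A^4 - 40 - 80*A^-4 - 80*A^-8 - 40*A^-12 - 8*A^-16
  A^-8 * (d^6) = A^4 + 6 + 15*A^-4 + 20*A^-8 + 15*A^-12 + 6*A^-16 + A^-20
Summing the groups: <K> = A^12 - A^8 + 3*A^4 - 3 + 3*A^-4 - 4*A^-8 + 3*A^-12 - 2*A^-16 + A^-20
Normalise by the writhe: (-A^3)^(-w) = (-A^3)^(-4) = A^-12, so f(A) = A^-12 * <K> = 1 - A^-4 + 3*A^-8 - 3*A^-12 + 3*A^-16 - 4*A^-20 + 3*A^-24 - 2*A^-28 + A^-32.
Substitute A = t^(-1/4), i.e. A^e → t^(-e/4): V(t) = t^8 - 2*t^7 + 3*t^6 - 4*t^5 + 3*t^4 - 3*t^3 + 3*t^2 - t + 1

Answer: t^8 - 2*t^7 + 3*t^6 - 4*t^5 + 3*t^4 - 3*t^3 + 3*t^2 - t + 1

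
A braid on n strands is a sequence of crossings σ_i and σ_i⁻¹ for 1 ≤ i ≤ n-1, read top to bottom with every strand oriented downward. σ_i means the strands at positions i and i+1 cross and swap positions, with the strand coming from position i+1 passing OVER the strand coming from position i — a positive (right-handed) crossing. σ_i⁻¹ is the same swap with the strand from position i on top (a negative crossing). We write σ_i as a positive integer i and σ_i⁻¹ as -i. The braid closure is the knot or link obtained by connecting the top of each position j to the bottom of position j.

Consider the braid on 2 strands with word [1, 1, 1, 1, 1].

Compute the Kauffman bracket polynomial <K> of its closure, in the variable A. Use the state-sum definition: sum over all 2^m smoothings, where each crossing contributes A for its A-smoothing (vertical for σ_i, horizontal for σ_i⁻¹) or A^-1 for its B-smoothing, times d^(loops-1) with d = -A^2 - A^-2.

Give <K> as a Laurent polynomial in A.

-A^7 - A^-1 + A^-5 - A^-9 + A^-13

Derivation:
Braid: s1 s1 s1 s1 s1 on 2 strands, 5 crossings.
Writhe w = (#positive) - (#negative) = 5 - 0 = 5.
Computing the Kauffman bracket via state sum. There are 2^5 = 32 states.
Smooth each crossing (0=||, 1=⌣⌢); contribution A^(Σ sign_k(1-2s_k)) * d^(L-1).
  state 00000: A-exp=+5, loops=2, term = A^5 * d^1
  state 00001: A-exp=+3, loops=1, term = A^3 * d^0
  state 00010: A-exp=+3, loops=1, term = A^3 * d^0
  state 00011: A-exp=+1, loops=2, term = A^1 * d^1
  state 00100: A-exp=+3, loops=1, term = A^3 * d^0
  state 00101: A-exp=+1, loops=2, term = A^1 * d^1
  state 00110: A-exp=+1, loops=2, term = A^1 * d^1
  state 00111: A-exp=-1, loops=3, term = A^-1 * d^2
  state 01000: A-exp=+3, loops=1, term = A^3 * d^0
  state 01001: A-exp=+1, loops=2, term = A^1 * d^1
  state 01010: A-exp=+1, loops=2, term = A^1 * d^1
  state 01011: A-exp=-1, loops=3, term = A^-1 * d^2
  state 01100: A-exp=+1, loops=2, term = A^1 * d^1
  state 01101: A-exp=-1, loops=3, term = A^-1 * d^2
  state 01110: A-exp=-1, loops=3, term = A^-1 * d^2
  state 01111: A-exp=-3, loops=4, term = A^-3 * d^3
  state 10000: A-exp=+3, loops=1, term = A^3 * d^0
  state 10001: A-exp=+1, loops=2, term = A^1 * d^1
  state 10010: A-exp=+1, loops=2, term = A^1 * d^1
  state 10011: A-exp=-1, loops=3, term = A^-1 * d^2
  state 10100: A-exp=+1, loops=2, term = A^1 * d^1
  state 10101: A-exp=-1, loops=3, term = A^-1 * d^2
  state 10110: A-exp=-1, loops=3, term = A^-1 * d^2
  state 10111: A-exp=-3, loops=4, term = A^-3 * d^3
  state 11000: A-exp=+1, loops=2, term = A^1 * d^1
  state 11001: A-exp=-1, loops=3, term = A^-1 * d^2
  state 11010: A-exp=-1, loops=3, term = A^-1 * d^2
  state 11011: A-exp=-3, loops=4, term = A^-3 * d^3
  state 11100: A-exp=-1, loops=3, term = A^-1 * d^2
  state 11101: A-exp=-3, loops=4, term = A^-3 * d^3
  state 11110: A-exp=-3, loops=4, term = A^-3 * d^3
  state 11111: A-exp=-5, loops=5, term = A^-5 * d^4
Collect the terms by A-exponent (count of states per loop number):
Powers of d = -A^2 - A^-2: d^2 = A^4 + 2 + A^-4; d^3 = -A^6 - 3*A^2 - 3*A^-2 - A^-6; d^4 = A^8 + 4*A^4 + 6 + 4*A^-4 + A^-8.
  A^5 * (d) = -A^7 - A^3
  A^3 * (5) = 5*A^3
  A^1 * (10*d) = -10*A^3 - 10*A^-1
  A^-1 * (10*d^2) = 10*A^3 + 20*A^-1 + 10*A^-5
  A^-3 * (5*d^3) = -5*A^3 - 15*A^-1 - 15*A^-5 - 5*A^-9
  A^-5 * (d^4) = A^3 + 4*A^-1 + 6*A^-5 + 4*A^-9 + A^-13
Summing the groups: <K> = -A^7 - A^-1 + A^-5 - A^-9 + A^-13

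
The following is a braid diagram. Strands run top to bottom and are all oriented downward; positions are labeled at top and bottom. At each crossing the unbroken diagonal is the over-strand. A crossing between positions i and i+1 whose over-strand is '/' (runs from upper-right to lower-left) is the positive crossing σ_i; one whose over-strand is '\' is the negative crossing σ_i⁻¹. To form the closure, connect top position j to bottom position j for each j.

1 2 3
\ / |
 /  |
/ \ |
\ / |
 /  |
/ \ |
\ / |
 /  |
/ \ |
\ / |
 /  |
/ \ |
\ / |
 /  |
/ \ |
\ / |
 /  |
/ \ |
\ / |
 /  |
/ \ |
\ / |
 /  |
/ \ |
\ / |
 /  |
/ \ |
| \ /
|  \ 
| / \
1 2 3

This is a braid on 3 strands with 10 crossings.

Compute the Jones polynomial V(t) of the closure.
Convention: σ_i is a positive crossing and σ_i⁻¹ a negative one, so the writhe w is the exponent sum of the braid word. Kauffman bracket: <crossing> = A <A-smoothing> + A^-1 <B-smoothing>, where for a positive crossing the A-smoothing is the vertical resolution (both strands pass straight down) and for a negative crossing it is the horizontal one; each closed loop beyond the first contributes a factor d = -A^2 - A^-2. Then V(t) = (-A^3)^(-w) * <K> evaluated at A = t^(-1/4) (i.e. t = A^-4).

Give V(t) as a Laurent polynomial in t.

-t^13 + t^12 - t^11 + t^10 - t^9 + t^8 - t^7 + t^6 + t^4

Derivation:
Reading the diagram top to bottom ('/'-over between positions i,i+1 = s_i, '\'-over = s_i^-1): braid word = s1 s1 s1 s1 s1 s1 s1 s1 s1 s2^-1.
The presented braid s1 s1 s1 s1 s1 s1 s1 s1 s1 s2^-1 on 3 strands reduces by inverse Markov moves (closure unchanged at each step):
  Destabilize: the word has the form β·s2^-1 where s2^-1 occurs only as the final letter (β ∈ B_2); drop it and the last strand → 2 strands.
Reduced to β = s1 s1 s1 s1 s1 s1 s1 s1 s1 on 2 strands, 9 crossings.
Compute on β:
Braid: s1 s1 s1 s1 s1 s1 s1 s1 s1 on 2 strands, 9 crossings.
Writhe w = (#positive) - (#negative) = 9 - 0 = 9.
Enumerate smoothing states for the bracket polynomial. There are 2^9 = 512 states.
Smooth each crossing (0=||, 1=⌣⌢); contribution A^(Σ sign_k(1-2s_k)) * d^(L-1).
Tabulate the states by total A-exponent and number of loops L (A-exp: L × count):
  A^9: L=2 ×1
  A^7: L=1 ×9
  A^5: L=2 ×36
  A^3: L=3 ×84
  A^1: L=4 ×126
  A^-1: L=5 ×126
  A^-3: L=6 ×84
  A^-5: L=7 ×36
  A^-7: L=8 ×9
  A^-9: L=9 ×1
Each group contributes A^e * Σ count * d^(L-1):
Powers of d = -A^2 - A^-2: d^2 = A^4 + 2 + A^-4; d^3 = -A^6 - 3*A^2 - 3*A^-2 - A^-6; d^4 = A^8 + 4*A^4 + 6 + 4*A^-4 + A^-8; d^5 = -A^10 - 5*A^6 - 10*A^2 - 10*A^-2 - 5*A^-6 - A^-10; d^6 = A^12 + 6*A^8 + 15*A^4 + 20 + 15*A^-4 + 6*A^-8 + A^-12; d^7 = -A^14 - 7*A^10 - 21*A^6 - 35*A^2 - 35*A^-2 - 21*A^-6 - 7*A^-10 - A^-14; d^8 = A^16 + 8*A^12 + 28*A^8 + 56*A^4 + 70 + 56*A^-4 + 28*A^-8 + 8*A^-12 + A^-16.
  A^9 * (d) = -A^11 - A^7
  A^7 * (9) = 9*A^7
  A^5 * (36*d) = -36*A^7 - 36*A^3
  A^3 * (84*d^2) = 84*A^7 + 168*A^3 + 84*A^-1
  A^1 * (126*d^3) = -126*A^7 - 378*A^3 - 378*A^-1 - 126*A^-5
  A^-1 * (126*d^4) = 126*A^7 + 504*A^3 + 756*A^-1 + 504*A^-5 + 126*A^-9
  A^-3 * (84*d^5) = -84*A^7 - 420*A^3 - 840*A^-1 - 840*A^-5 - 420*A^-9 - 84*A^-13
  A^-5 * (36*d^6) = 36*A^7 + 216*A^3 + 540*A^-1 + 720*A^-5 + 540*A^-9 + 216*A^-13 + 36*A^-17
  A^-7 * (9*d^7) = -9*A^7 - 63*A^3 - 189*A^-1 - 315*A^-5 - 315*A^-9 - 189*A^-13 - 63*A^-17 - 9*A^-21
  A^-9 * (d^8) = A^7 + 8*A^3 + 28*A^-1 + 56*A^-5 + 70*A^-9 + 56*A^-13 + 28*A^-17 + 8*A^-21 + A^-25
Summing the groups: <K> = -A^11 - A^3 + A^-1 - A^-5 + A^-9 - A^-13 + A^-17 - A^-21 + A^-25
Normalise by the writhe: (-A^3)^(-w) = (-A^3)^(-9) = -A^-27, so f(A) = -A^-27 * <K> = A^-16 + A^-24 - A^-28 + A^-32 - A^-36 + A^-40 - A^-44 + A^-48 - A^-52.
Substitute A = t^(-1/4), i.e. A^e → t^(-e/4): V(t) = -t^13 + t^12 - t^11 + t^10 - t^9 + t^8 - t^7 + t^6 + t^4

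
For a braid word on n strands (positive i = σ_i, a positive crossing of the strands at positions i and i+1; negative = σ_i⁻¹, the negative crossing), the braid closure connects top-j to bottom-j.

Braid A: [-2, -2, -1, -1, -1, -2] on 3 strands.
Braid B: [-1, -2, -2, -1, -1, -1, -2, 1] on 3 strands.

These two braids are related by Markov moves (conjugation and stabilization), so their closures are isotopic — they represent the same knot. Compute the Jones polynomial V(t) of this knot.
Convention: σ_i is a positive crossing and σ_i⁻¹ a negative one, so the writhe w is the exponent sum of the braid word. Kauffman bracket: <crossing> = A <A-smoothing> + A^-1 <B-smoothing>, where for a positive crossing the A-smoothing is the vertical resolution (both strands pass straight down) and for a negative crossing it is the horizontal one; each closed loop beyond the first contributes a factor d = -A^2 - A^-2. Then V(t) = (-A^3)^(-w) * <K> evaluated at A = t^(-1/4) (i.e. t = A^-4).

t^-2 + 2*t^-4 - 2*t^-5 + t^-6 - 2*t^-7 + t^-8

Derivation:
Markov-equivalent braids have isotopic closures, hence identical knot invariants. Strip the Markov moves from each word to reach a common short braid β, then compute V(t) once on β.
Braid A: s2^-1 s2^-1 s1^-1 s1^-1 s1^-1 s2^-1 on 3 strands has no conjugating prefix/suffix or stabilization to strip; take β = s2^-1 s2^-1 s1^-1 s1^-1 s1^-1 s2^-1.
Braid B: s1^-1 s2^-1 s2^-1 s1^-1 s1^-1 s1^-1 s2^-1 s1 on 3 strands reduces by inverse Markov moves (closure unchanged at each step):
  Deconjugate: the word is γ·β·γ⁻¹ with γ = s1^-1 (prefix) and γ⁻¹ = s1 (suffix); strip both.
Reduced to β = s2^-1 s2^-1 s1^-1 s1^-1 s1^-1 s2^-1 on 3 strands, 6 crossings.
Both give the same β = s2^-1 s2^-1 s1^-1 s1^-1 s1^-1 s2^-1 on 3 strands, so one state sum suffices:
Braid: s2^-1 s2^-1 s1^-1 s1^-1 s1^-1 s2^-1 on 3 strands, 6 crossings.
Writhe w = (#positive) - (#negative) = 0 - 6 = -6.
Enumerate smoothing states for the bracket polynomial. There are 2^6 = 64 states.
Smooth each crossing (0=||, 1=⌣⌢); contribution A^(Σ sign_k(1-2s_k)) * d^(L-1).
Tabulate the states by total A-exponent and number of loops L (A-exp: L × count):
  A^6: L=5 ×1
  A^4: L=4 ×6
  A^2: L=3 ×15
  A^0: L=2 ×18, L=4 ×2
  A^-2: L=1 ×9, L=3 ×6
  A^-4: L=2 ×6
  A^-6: L=3 ×1
Each group contributes A^e * Σ count * d^(L-1):
Powers of d = -A^2 - A^-2: d^2 = A^4 + 2 + A^-4; d^3 = -A^6 - 3*A^2 - 3*A^-2 - A^-6; d^4 = A^8 + 4*A^4 + 6 + 4*A^-4 + A^-8.
  A^6 * (d^4) = A^14 + 4*A^10 + 6*A^6 + 4*A^2 + A^-2
  A^4 * (6*d^3) = -6*A^10 - 18*A^6 - 18*A^2 - 6*A^-2
  A^2 * (15*d^2) = 15*A^6 + 30*A^2 + 15*A^-2
  A^0 * (18*d + 2*d^3) = -2*A^6 - 24*A^2 - 24*A^-2 - 2*A^-6
  A^-2 * (9 + 6*d^2) = 6*A^2 + 21*A^-2 + 6*A^-6
  A^-4 * (6*d) = -6*A^-2 - 6*A^-6
  A^-6 * (d^2) = A^-2 + 2*A^-6 + A^-10
Summing the groups: <K> = A^14 - 2*A^10 + A^6 - 2*A^2 + 2*A^-2 + A^-10
Normalise by the writhe: (-A^3)^(-w) = (-A^3)^(6) = A^18, so f(A) = A^18 * <K> = A^32 - 2*A^28 + A^24 - 2*A^20 + 2*A^16 + A^8.
Substitute A = t^(-1/4), i.e. A^e → t^(-e/4): V(t) = t^-2 + 2*t^-4 - 2*t^-5 + t^-6 - 2*t^-7 + t^-8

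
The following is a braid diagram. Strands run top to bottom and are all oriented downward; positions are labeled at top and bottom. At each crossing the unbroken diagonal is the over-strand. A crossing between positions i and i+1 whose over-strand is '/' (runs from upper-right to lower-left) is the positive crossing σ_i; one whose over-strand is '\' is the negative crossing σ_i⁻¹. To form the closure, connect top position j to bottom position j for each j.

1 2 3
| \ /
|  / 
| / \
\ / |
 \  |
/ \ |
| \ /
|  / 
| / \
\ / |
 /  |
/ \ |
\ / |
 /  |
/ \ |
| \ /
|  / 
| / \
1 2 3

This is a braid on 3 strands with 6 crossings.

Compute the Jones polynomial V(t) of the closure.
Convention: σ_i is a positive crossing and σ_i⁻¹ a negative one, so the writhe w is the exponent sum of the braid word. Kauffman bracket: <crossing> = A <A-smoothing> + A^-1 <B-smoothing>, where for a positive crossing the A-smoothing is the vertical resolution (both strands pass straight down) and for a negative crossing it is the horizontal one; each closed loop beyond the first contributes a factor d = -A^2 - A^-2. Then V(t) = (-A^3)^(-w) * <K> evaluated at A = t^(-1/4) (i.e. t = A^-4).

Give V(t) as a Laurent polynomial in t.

Reading the diagram top to bottom ('/'-over between positions i,i+1 = s_i, '\'-over = s_i^-1): braid word = s2 s1^-1 s2 s1 s1 s2.
Braid: s2 s1^-1 s2 s1 s1 s2 on 3 strands, 6 crossings.
Writhe w = (#positive) - (#negative) = 5 - 1 = 4.
Enumerate smoothing states for the bracket polynomial. There are 2^6 = 64 states.
Each crossing splits two ways (0=vertical, 1=horizontal). The state's weight is A^(#A-smoothings - #B-smoothings) * d^(loops - 1).
Tabulate the states by total A-exponent and number of loops L (A-exp: L × count):
  A^6: L=2 ×1
  A^4: L=1 ×3, L=3 ×3
  A^2: L=2 ×14, L=4 ×1
  A^0: L=1 ×10, L=3 ×10
  A^-2: L=2 ×13, L=4 ×2
  A^-4: L=3 ×6
  A^-6: L=4 ×1
Each group contributes A^e * Σ count * d^(L-1):
Powers of d = -A^2 - A^-2: d^2 = A^4 + 2 + A^-4; d^3 = -A^6 - 3*A^2 - 3*A^-2 - A^-6.
  A^6 * (d) = -A^8 - A^4
  A^4 * (3 + 3*d^2) = 3*A^8 + 9*A^4 + 3
  A^2 * (14*d + d^3) = -A^8 - 17*A^4 - 17 - A^-4
  A^0 * (10 + 10*d^2) = 10*A^4 + 30 + 10*A^-4
  A^-2 * (13*d + 2*d^3) = -2*A^4 - 19 - 19*A^-4 - 2*A^-8
  A^-4 * (6*d^2) = 6 + 12*A^-4 + 6*A^-8
  A^-6 * (d^3) = -1 - 3*A^-4 - 3*A^-8 - A^-12
Summing the groups: <K> = A^8 - A^4 + 2 - A^-4 + A^-8 - A^-12
Normalise by the writhe: (-A^3)^(-w) = (-A^3)^(-4) = A^-12, so f(A) = A^-12 * <K> = A^-4 - A^-8 + 2*A^-12 - A^-16 + A^-20 - A^-24.
Substitute A = t^(-1/4), i.e. A^e → t^(-e/4): V(t) = -t^6 + t^5 - t^4 + 2*t^3 - t^2 + t

Answer: -t^6 + t^5 - t^4 + 2*t^3 - t^2 + t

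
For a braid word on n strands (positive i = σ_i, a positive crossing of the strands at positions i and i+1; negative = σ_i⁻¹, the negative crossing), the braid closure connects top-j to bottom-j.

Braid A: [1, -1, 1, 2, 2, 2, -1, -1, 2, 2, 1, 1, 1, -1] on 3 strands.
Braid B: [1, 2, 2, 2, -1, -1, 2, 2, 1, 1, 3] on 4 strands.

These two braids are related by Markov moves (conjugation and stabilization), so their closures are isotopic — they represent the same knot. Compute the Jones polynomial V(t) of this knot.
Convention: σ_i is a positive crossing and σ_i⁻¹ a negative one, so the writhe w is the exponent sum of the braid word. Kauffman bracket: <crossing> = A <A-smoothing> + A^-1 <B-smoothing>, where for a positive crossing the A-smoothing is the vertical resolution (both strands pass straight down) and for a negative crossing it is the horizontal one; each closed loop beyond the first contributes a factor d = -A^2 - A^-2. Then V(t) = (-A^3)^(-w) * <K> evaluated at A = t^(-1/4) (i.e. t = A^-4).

t^10 - 3*t^9 + 5*t^8 - 7*t^7 + 7*t^6 - 7*t^5 + 6*t^4 - 3*t^3 + 2*t^2

Derivation:
Markov-equivalent braids have isotopic closures, hence identical knot invariants. Strip the Markov moves from each word to reach a common short braid β, then compute V(t) once on β.
Braid A: s1 s1^-1 s1 s2 s2 s2 s1^-1 s1^-1 s2 s2 s1 s1 s1 s1^-1 on 3 strands reduces by inverse Markov moves (closure unchanged at each step):
  Deconjugate: the word is γ·β·γ⁻¹ with γ = s1 s1^-1 (prefix) and γ⁻¹ = s1 s1^-1 (suffix); strip both.
Reduced to β = s1 s2 s2 s2 s1^-1 s1^-1 s2 s2 s1 s1 on 3 strands, 10 crossings.
Braid B: s1 s2 s2 s2 s1^-1 s1^-1 s2 s2 s1 s1 s3 on 4 strands reduces by inverse Markov moves (closure unchanged at each step):
  Destabilize: the word has the form β·s3 where s3 occurs only as the final letter (β ∈ B_3); drop it and the last strand → 3 strands.
Reduced to β = s1 s2 s2 s2 s1^-1 s1^-1 s2 s2 s1 s1 on 3 strands, 10 crossings.
Both give the same β = s1 s2 s2 s2 s1^-1 s1^-1 s2 s2 s1 s1 on 3 strands, so one state sum suffices:
Braid: s1 s2 s2 s2 s1^-1 s1^-1 s2 s2 s1 s1 on 3 strands, 10 crossings.
Writhe w = (#positive) - (#negative) = 8 - 2 = 6.
Computing the Kauffman bracket via state sum. There are 2^10 = 1024 states.
For each crossing: s=0 is the vertical smoothing, s=1 horizontal. Crossing k contributes A^(sign_k * (1 - 2*s_k)); loop factor d = -A^2 - A^-2.
Tabulate the states by total A-exponent and number of loops L (A-exp: L × count):
  A^10: L=3 ×1
  A^8: L=2 ×7, L=4 ×3
  A^6: L=1 ×10, L=3 ×32, L=5 ×3
  A^4: L=2 ×76, L=4 ×43, L=6 ×1
  A^2: L=1 ×51, L=3 ×132, L=5 ×27
  A^0: L=2 ×135, L=4 ×109, L=6 ×8
  A^-2: L=3 ×161, L=5 ×48, L=7 ×1
  A^-4: L=4 ×109, L=6 ×11
  A^-6: L=5 ×44, L=7 ×1
  A^-8: L=6 ×10
  A^-10: L=7 ×1
Each group contributes A^e * Σ count * d^(L-1):
Powers of d = -A^2 - A^-2: d^2 = A^4 + 2 + A^-4; d^3 = -A^6 - 3*A^2 - 3*A^-2 - A^-6; d^4 = A^8 + 4*A^4 + 6 + 4*A^-4 + A^-8; d^5 = -A^10 - 5*A^6 - 10*A^2 - 10*A^-2 - 5*A^-6 - A^-10; d^6 = A^12 + 6*A^8 + 15*A^4 + 20 + 15*A^-4 + 6*A^-8 + A^-12.
  A^10 * (d^2) = A^14 + 2*A^10 + A^6
  A^8 * (7*d + 3*d^3) = -3*A^14 - 16*A^10 - 16*A^6 - 3*A^2
  A^6 * (10 + 32*d^2 + 3*d^4) = 3*A^14 + 44*A^10 + 92*A^6 + 44*A^2 + 3*A^-2
  A^4 * (76*d + 43*d^3 + d^5) = -A^14 - 48*A^10 - 215*A^6 - 215*A^2 - 48*A^-2 - A^-6
  A^2 * (51 + 132*d^2 + 27*d^4) = 27*A^10 + 240*A^6 + 477*A^2 + 240*A^-2 + 27*A^-6
  A^0 * (135*d + 109*d^3 + 8*d^5) = -8*A^10 - 149*A^6 - 542*A^2 - 542*A^-2 - 149*A^-6 - 8*A^-10
  A^-2 * (161*d^2 + 48*d^4 + d^6) = A^10 + 54*A^6 + 368*A^2 + 630*A^-2 + 368*A^-6 + 54*A^-10 + A^-14
  A^-4 * (109*d^3 + 11*d^5) = -11*A^6 - 164*A^2 - 437*A^-2 - 437*A^-6 - 164*A^-10 - 11*A^-14
  A^-6 * (44*d^4 + d^6) = A^6 + 50*A^2 + 191*A^-2 + 284*A^-6 + 191*A^-10 + 50*A^-14 + A^-18
  A^-8 * (10*d^5) = -10*A^2 - 50*A^-2 - 100*A^-6 - 100*A^-10 - 50*A^-14 - 10*A^-18
  A^-10 * (d^6) = A^2 + 6*A^-2 + 15*A^-6 + 20*A^-10 + 15*A^-14 + 6*A^-18 + A^-22
Summing the groups: <K> = 2*A^10 - 3*A^6 + 6*A^2 - 7*A^-2 + 7*A^-6 - 7*A^-10 + 5*A^-14 - 3*A^-18 + A^-22
Normalise by the writhe: (-A^3)^(-w) = (-A^3)^(-6) = A^-18, so f(A) = A^-18 * <K> = 2*A^-8 - 3*A^-12 + 6*A^-16 - 7*A^-20 + 7*A^-24 - 7*A^-28 + 5*A^-32 - 3*A^-36 + A^-40.
Substitute A = t^(-1/4), i.e. A^e → t^(-e/4): V(t) = t^10 - 3*t^9 + 5*t^8 - 7*t^7 + 7*t^6 - 7*t^5 + 6*t^4 - 3*t^3 + 2*t^2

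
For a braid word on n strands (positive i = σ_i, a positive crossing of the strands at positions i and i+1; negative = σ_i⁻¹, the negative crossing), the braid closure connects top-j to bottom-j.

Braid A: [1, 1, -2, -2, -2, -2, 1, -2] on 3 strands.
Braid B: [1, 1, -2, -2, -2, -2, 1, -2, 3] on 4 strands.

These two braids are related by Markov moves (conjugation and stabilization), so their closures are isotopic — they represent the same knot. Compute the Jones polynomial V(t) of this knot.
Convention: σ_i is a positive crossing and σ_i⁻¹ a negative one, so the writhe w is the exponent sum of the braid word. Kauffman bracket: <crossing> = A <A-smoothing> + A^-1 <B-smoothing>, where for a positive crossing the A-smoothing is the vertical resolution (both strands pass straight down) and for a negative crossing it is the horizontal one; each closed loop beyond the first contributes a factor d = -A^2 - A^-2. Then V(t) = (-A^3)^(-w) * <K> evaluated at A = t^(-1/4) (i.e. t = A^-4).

Markov-equivalent braids have isotopic closures, hence identical knot invariants. Strip the Markov moves from each word to reach a common short braid β, then compute V(t) once on β.
Braid A: s1 s1 s2^-1 s2^-1 s2^-1 s2^-1 s1 s2^-1 on 3 strands has no conjugating prefix/suffix or stabilization to strip; take β = s1 s1 s2^-1 s2^-1 s2^-1 s2^-1 s1 s2^-1.
Braid B: s1 s1 s2^-1 s2^-1 s2^-1 s2^-1 s1 s2^-1 s3 on 4 strands reduces by inverse Markov moves (closure unchanged at each step):
  Destabilize: the word has the form β·s3 where s3 occurs only as the final letter (β ∈ B_3); drop it and the last strand → 3 strands.
Reduced to β = s1 s1 s2^-1 s2^-1 s2^-1 s2^-1 s1 s2^-1 on 3 strands, 8 crossings.
Both give the same β = s1 s1 s2^-1 s2^-1 s2^-1 s2^-1 s1 s2^-1 on 3 strands, so one state sum suffices:
Braid: s1 s1 s2^-1 s2^-1 s2^-1 s2^-1 s1 s2^-1 on 3 strands, 8 crossings.
Writhe w = (#positive) - (#negative) = 3 - 5 = -2.
Enumerate smoothing states for the bracket polynomial. There are 2^8 = 256 states.
For each crossing: s=0 is the vertical smoothing, s=1 horizontal. Crossing k contributes A^(sign_k * (1 - 2*s_k)); loop factor d = -A^2 - A^-2.
Tabulate the states by total A-exponent and number of loops L (A-exp: L × count):
  A^8: L=6 ×1
  A^6: L=5 ×8
  A^4: L=4 ×27, L=6 ×1
  A^2: L=3 ×48, L=5 ×8
  A^0: L=2 ×47, L=4 ×22, L=6 ×1
  A^-2: L=1 ×23, L=3 ×29, L=5 ×4
  A^-4: L=2 ×22, L=4 ×6
  A^-6: L=3 ×8
  A^-8: L=4 ×1
Each group contributes A^e * Σ count * d^(L-1):
Powers of d = -A^2 - A^-2: d^2 = A^4 + 2 + A^-4; d^3 = -A^6 - 3*A^2 - 3*A^-2 - A^-6; d^4 = A^8 + 4*A^4 + 6 + 4*A^-4 + A^-8; d^5 = -A^10 - 5*A^6 - 10*A^2 - 10*A^-2 - 5*A^-6 - A^-10.
  A^8 * (d^5) = -A^18 - 5*A^14 - 10*A^10 - 10*A^6 - 5*A^2 - A^-2
  A^6 * (8*d^4) = 8*A^14 + 32*A^10 + 48*A^6 + 32*A^2 + 8*A^-2
  A^4 * (27*d^3 + d^5) = -A^14 - 32*A^10 - 91*A^6 - 91*A^2 - 32*A^-2 - A^-6
  A^2 * (48*d^2 + 8*d^4) = 8*A^10 + 80*A^6 + 144*A^2 + 80*A^-2 + 8*A^-6
  A^0 * (47*d + 22*d^3 + d^5) = -A^10 - 27*A^6 - 123*A^2 - 123*A^-2 - 27*A^-6 - A^-10
  A^-2 * (23 + 29*d^2 + 4*d^4) = 4*A^6 + 45*A^2 + 105*A^-2 + 45*A^-6 + 4*A^-10
  A^-4 * (22*d + 6*d^3) = -6*A^2 - 40*A^-2 - 40*A^-6 - 6*A^-10
  A^-6 * (8*d^2) = 8*A^-2 + 16*A^-6 + 8*A^-10
  A^-8 * (d^3) = -A^-2 - 3*A^-6 - 3*A^-10 - A^-14
Summing the groups: <K> = -A^18 + 2*A^14 - 3*A^10 + 4*A^6 - 4*A^2 + 4*A^-2 - 2*A^-6 + 2*A^-10 - A^-14
Normalise by the writhe: (-A^3)^(-w) = (-A^3)^(2) = A^6, so f(A) = A^6 * <K> = -A^24 + 2*A^20 - 3*A^16 + 4*A^12 - 4*A^8 + 4*A^4 - 2 + 2*A^-4 - A^-8.
Substitute A = t^(-1/4), i.e. A^e → t^(-e/4): V(t) = -t^2 + 2*t - 2 + 4*t^-1 - 4*t^-2 + 4*t^-3 - 3*t^-4 + 2*t^-5 - t^-6

Answer: -t^2 + 2*t - 2 + 4*t^-1 - 4*t^-2 + 4*t^-3 - 3*t^-4 + 2*t^-5 - t^-6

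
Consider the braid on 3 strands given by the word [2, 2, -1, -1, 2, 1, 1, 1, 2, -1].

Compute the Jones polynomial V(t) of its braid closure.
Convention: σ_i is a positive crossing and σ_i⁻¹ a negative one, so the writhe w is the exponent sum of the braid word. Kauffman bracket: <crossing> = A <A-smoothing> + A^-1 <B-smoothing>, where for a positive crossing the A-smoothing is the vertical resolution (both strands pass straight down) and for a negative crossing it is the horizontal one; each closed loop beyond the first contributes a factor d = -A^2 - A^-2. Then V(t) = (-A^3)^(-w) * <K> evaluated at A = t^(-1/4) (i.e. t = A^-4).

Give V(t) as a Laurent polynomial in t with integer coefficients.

Braid: s2 s2 s1^-1 s1^-1 s2 s1 s1 s1 s2 s1^-1 on 3 strands, 10 crossings.
Writhe w = (#positive) - (#negative) = 7 - 3 = 4.
Computing the Kauffman bracket via state sum. There are 2^10 = 1024 states.
For each crossing: s=0 is the vertical smoothing, s=1 horizontal. Crossing k contributes A^(sign_k * (1 - 2*s_k)); loop factor d = -A^2 - A^-2.
Tabulate the states by total A-exponent and number of loops L (A-exp: L × count):
  A^10: L=4 ×1
  A^8: L=3 ×7, L=5 ×3
  A^6: L=2 ×19, L=4 ×23, L=6 ×3
  A^4: L=1 ×20, L=3 ×75, L=5 ×24, L=7 ×1
  A^2: L=2 ×114, L=4 ×86, L=6 ×10
  A^0: L=1 ×51, L=3 ×155, L=5 ×45, L=7 ×1
  A^-2: L=2 ×102, L=4 ×98, L=6 ×10
  A^-4: L=3 ×89, L=5 ×30, L=7 ×1
  A^-6: L=4 ×41, L=6 ×4
  A^-8: L=5 ×10
  A^-10: L=6 ×1
Each group contributes A^e * Σ count * d^(L-1):
Powers of d = -A^2 - A^-2: d^2 = A^4 + 2 + A^-4; d^3 = -A^6 - 3*A^2 - 3*A^-2 - A^-6; d^4 = A^8 + 4*A^4 + 6 + 4*A^-4 + A^-8; d^5 = -A^10 - 5*A^6 - 10*A^2 - 10*A^-2 - 5*A^-6 - A^-10; d^6 = A^12 + 6*A^8 + 15*A^4 + 20 + 15*A^-4 + 6*A^-8 + A^-12.
  A^10 * (d^3) = -A^16 - 3*A^12 - 3*A^8 - A^4
  A^8 * (7*d^2 + 3*d^4) = 3*A^16 + 19*A^12 + 32*A^8 + 19*A^4 + 3
  A^6 * (19*d + 23*d^3 + 3*d^5) = -3*A^16 - 38*A^12 - 118*A^8 - 118*A^4 - 38 - 3*A^-4
  A^4 * (20 + 75*d^2 + 24*d^4 + d^6) = A^16 + 30*A^12 + 186*A^8 + 334*A^4 + 186 + 30*A^-4 + A^-8
  A^2 * (114*d + 86*d^3 + 10*d^5) = -10*A^12 - 136*A^8 - 472*A^4 - 472 - 136*A^-4 - 10*A^-8
  A^0 * (51 + 155*d^2 + 45*d^4 + d^6) = A^12 + 51*A^8 + 350*A^4 + 651 + 350*A^-4 + 51*A^-8 + A^-12
  A^-2 * (102*d + 98*d^3 + 10*d^5) = -10*A^8 - 148*A^4 - 496 - 496*A^-4 - 148*A^-8 - 10*A^-12
  A^-4 * (89*d^2 + 30*d^4 + d^6) = A^8 + 36*A^4 + 224 + 378*A^-4 + 224*A^-8 + 36*A^-12 + A^-16
  A^-6 * (41*d^3 + 4*d^5) = -4*A^4 - 61 - 163*A^-4 - 163*A^-8 - 61*A^-12 - 4*A^-16
  A^-8 * (10*d^4) = 10 + 40*A^-4 + 60*A^-8 + 40*A^-12 + 10*A^-16
  A^-10 * (d^5) = -1 - 5*A^-4 - 10*A^-8 - 10*A^-12 - 5*A^-16 - A^-20
Summing the groups: <K> = -A^12 + 3*A^8 - 4*A^4 + 6 - 5*A^-4 + 5*A^-8 - 4*A^-12 + 2*A^-16 - A^-20
Normalise by the writhe: (-A^3)^(-w) = (-A^3)^(-4) = A^-12, so f(A) = A^-12 * <K> = -1 + 3*A^-4 - 4*A^-8 + 6*A^-12 - 5*A^-16 + 5*A^-20 - 4*A^-24 + 2*A^-28 - A^-32.
Substitute A = t^(-1/4), i.e. A^e → t^(-e/4): V(t) = -t^8 + 2*t^7 - 4*t^6 + 5*t^5 - 5*t^4 + 6*t^3 - 4*t^2 + 3*t - 1

Answer: -t^8 + 2*t^7 - 4*t^6 + 5*t^5 - 5*t^4 + 6*t^3 - 4*t^2 + 3*t - 1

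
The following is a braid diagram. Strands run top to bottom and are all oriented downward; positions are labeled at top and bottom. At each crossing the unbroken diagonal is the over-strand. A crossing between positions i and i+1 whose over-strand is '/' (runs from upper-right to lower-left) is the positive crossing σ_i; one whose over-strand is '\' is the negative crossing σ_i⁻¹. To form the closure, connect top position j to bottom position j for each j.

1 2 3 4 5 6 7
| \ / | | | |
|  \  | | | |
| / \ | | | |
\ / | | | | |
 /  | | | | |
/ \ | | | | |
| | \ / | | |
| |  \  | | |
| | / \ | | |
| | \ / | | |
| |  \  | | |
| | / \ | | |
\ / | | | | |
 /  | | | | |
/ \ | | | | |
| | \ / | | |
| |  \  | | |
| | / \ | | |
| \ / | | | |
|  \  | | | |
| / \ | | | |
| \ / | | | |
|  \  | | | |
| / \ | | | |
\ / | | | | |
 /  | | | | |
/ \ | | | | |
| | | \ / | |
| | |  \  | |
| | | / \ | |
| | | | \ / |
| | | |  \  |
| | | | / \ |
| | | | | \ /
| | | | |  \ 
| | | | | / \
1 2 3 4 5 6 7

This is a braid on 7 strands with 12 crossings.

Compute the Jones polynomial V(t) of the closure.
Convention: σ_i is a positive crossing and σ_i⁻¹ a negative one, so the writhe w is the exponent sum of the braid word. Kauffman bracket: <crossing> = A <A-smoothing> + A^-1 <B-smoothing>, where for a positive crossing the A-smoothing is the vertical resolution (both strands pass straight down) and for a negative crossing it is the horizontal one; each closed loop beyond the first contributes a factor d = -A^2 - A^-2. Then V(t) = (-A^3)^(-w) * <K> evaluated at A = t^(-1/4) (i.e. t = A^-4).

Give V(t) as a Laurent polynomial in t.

Reading the diagram top to bottom ('/'-over between positions i,i+1 = s_i, '\'-over = s_i^-1): braid word = s2^-1 s1 s3^-1 s3^-1 s1 s3^-1 s2^-1 s2^-1 s1 s4^-1 s5^-1 s6^-1.
The presented braid s2^-1 s1 s3^-1 s3^-1 s1 s3^-1 s2^-1 s2^-1 s1 s4^-1 s5^-1 s6^-1 on 7 strands reduces by inverse Markov moves (closure unchanged at each step):
  Destabilize: the word has the form β·s6^-1 where s6^-1 occurs only as the final letter (β ∈ B_6); drop it and the last strand → 6 strands.
  Destabilize: the word has the form β·s5^-1 where s5^-1 occurs only as the final letter (β ∈ B_5); drop it and the last strand → 5 strands.
  Destabilize: the word has the form β·s4^-1 where s4^-1 occurs only as the final letter (β ∈ B_4); drop it and the last strand → 4 strands.
Reduced to β = s2^-1 s1 s3^-1 s3^-1 s1 s3^-1 s2^-1 s2^-1 s1 on 4 strands, 9 crossings.
Compute on β:
Braid: s2^-1 s1 s3^-1 s3^-1 s1 s3^-1 s2^-1 s2^-1 s1 on 4 strands, 9 crossings.
Writhe w = (#positive) - (#negative) = 3 - 6 = -3.
State-sum expansion of <K>. There are 2^9 = 512 states.
Each crossing splits two ways (0=vertical, 1=horizontal). The state's weight is A^(#A-smoothings - #B-smoothings) * d^(loops - 1).
Tabulate the states by total A-exponent and number of loops L (A-exp: L × count):
  A^9: L=6 ×1
  A^7: L=5 ×9
  A^5: L=4 ×35, L=6 ×1
  A^3: L=3 ×73, L=5 ×11
  A^1: L=2 ×81, L=4 ×44, L=6 ×1
  A^-1: L=1 ×39, L=3 ×77, L=5 ×10
  A^-3: L=2 ×55, L=4 ×28, L=6 ×1
  A^-5: L=3 ×32, L=5 ×4
  A^-7: L=4 ×9
  A^-9: L=5 ×1
Each group contributes A^e * Σ count * d^(L-1):
Powers of d = -A^2 - A^-2: d^2 = A^4 + 2 + A^-4; d^3 = -A^6 - 3*A^2 - 3*A^-2 - A^-6; d^4 = A^8 + 4*A^4 + 6 + 4*A^-4 + A^-8; d^5 = -A^10 - 5*A^6 - 10*A^2 - 10*A^-2 - 5*A^-6 - A^-10.
  A^9 * (d^5) = -A^19 - 5*A^15 - 10*A^11 - 10*A^7 - 5*A^3 - A^-1
  A^7 * (9*d^4) = 9*A^15 + 36*A^11 + 54*A^7 + 36*A^3 + 9*A^-1
  A^5 * (35*d^3 + d^5) = -A^15 - 40*A^11 - 115*A^7 - 115*A^3 - 40*A^-1 - A^-5
  A^3 * (73*d^2 + 11*d^4) = 11*A^11 + 117*A^7 + 212*A^3 + 117*A^-1 + 11*A^-5
  A^1 * (81*d + 44*d^3 + d^5) = -A^11 - 49*A^7 - 223*A^3 - 223*A^-1 - 49*A^-5 - A^-9
  A^-1 * (39 + 77*d^2 + 10*d^4) = 10*A^7 + 117*A^3 + 253*A^-1 + 117*A^-5 + 10*A^-9
  A^-3 * (55*d + 28*d^3 + d^5) = -A^7 - 33*A^3 - 149*A^-1 - 149*A^-5 - 33*A^-9 - A^-13
  A^-5 * (32*d^2 + 4*d^4) = 4*A^3 + 48*A^-1 + 88*A^-5 + 48*A^-9 + 4*A^-13
  A^-7 * (9*d^3) = -9*A^-1 - 27*A^-5 - 27*A^-9 - 9*A^-13
  A^-9 * (d^4) = A^-1 + 4*A^-5 + 6*A^-9 + 4*A^-13 + A^-17
Summing the groups: <K> = -A^19 + 3*A^15 - 4*A^11 + 6*A^7 - 7*A^3 + 6*A^-1 - 6*A^-5 + 3*A^-9 - 2*A^-13 + A^-17
Normalise by the writhe: (-A^3)^(-w) = (-A^3)^(3) = -A^9, so f(A) = -A^9 * <K> = A^28 - 3*A^24 + 4*A^20 - 6*A^16 + 7*A^12 - 6*A^8 + 6*A^4 - 3 + 2*A^-4 - A^-8.
Substitute A = t^(-1/4), i.e. A^e → t^(-e/4): V(t) = -t^2 + 2*t - 3 + 6*t^-1 - 6*t^-2 + 7*t^-3 - 6*t^-4 + 4*t^-5 - 3*t^-6 + t^-7

Answer: -t^2 + 2*t - 3 + 6*t^-1 - 6*t^-2 + 7*t^-3 - 6*t^-4 + 4*t^-5 - 3*t^-6 + t^-7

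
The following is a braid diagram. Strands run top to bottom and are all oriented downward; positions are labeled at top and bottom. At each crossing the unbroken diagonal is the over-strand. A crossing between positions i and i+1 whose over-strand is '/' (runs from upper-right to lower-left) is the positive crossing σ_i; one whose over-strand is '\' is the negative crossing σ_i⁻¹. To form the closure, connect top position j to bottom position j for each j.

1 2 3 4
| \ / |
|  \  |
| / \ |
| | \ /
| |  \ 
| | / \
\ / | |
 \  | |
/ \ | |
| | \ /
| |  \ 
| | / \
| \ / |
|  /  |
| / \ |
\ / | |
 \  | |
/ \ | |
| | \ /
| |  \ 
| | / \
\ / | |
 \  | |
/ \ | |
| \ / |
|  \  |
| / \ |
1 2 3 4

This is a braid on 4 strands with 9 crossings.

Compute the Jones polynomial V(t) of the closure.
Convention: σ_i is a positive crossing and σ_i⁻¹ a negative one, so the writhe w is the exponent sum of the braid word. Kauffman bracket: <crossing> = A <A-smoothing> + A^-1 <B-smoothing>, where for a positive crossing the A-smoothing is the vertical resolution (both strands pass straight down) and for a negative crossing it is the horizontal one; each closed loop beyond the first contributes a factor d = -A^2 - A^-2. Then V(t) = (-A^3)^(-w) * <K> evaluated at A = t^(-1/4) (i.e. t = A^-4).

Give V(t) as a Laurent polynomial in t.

t^-2 - 2*t^-3 + 5*t^-4 - 5*t^-5 + 6*t^-6 - 6*t^-7 + 4*t^-8 - 3*t^-9 + t^-10

Derivation:
Reading the diagram top to bottom ('/'-over between positions i,i+1 = s_i, '\'-over = s_i^-1): braid word = s2^-1 s3^-1 s1^-1 s3^-1 s2 s1^-1 s3^-1 s1^-1 s2^-1.
Braid: s2^-1 s3^-1 s1^-1 s3^-1 s2 s1^-1 s3^-1 s1^-1 s2^-1 on 4 strands, 9 crossings.
Writhe w = (#positive) - (#negative) = 1 - 8 = -7.
Enumerate smoothing states for the bracket polynomial. There are 2^9 = 512 states.
Each crossing splits two ways (0=vertical, 1=horizontal). The state's weight is A^(#A-smoothings - #B-smoothings) * d^(loops - 1).
Tabulate the states by total A-exponent and number of loops L (A-exp: L × count):
  A^9: L=6 ×1
  A^7: L=5 ×9
  A^5: L=4 ×35, L=6 ×1
  A^3: L=3 ×74, L=5 ×10
  A^1: L=2 ×85, L=4 ×41
  A^-1: L=1 ×42, L=3 ×80, L=5 ×4
  A^-3: L=2 ×65, L=4 ×19
  A^-5: L=1 ×9, L=3 ×26, L=5 ×1
  A^-7: L=2 ×6, L=4 ×3
  A^-9: L=3 ×1
Each group contributes A^e * Σ count * d^(L-1):
Powers of d = -A^2 - A^-2: d^2 = A^4 + 2 + A^-4; d^3 = -A^6 - 3*A^2 - 3*A^-2 - A^-6; d^4 = A^8 + 4*A^4 + 6 + 4*A^-4 + A^-8; d^5 = -A^10 - 5*A^6 - 10*A^2 - 10*A^-2 - 5*A^-6 - A^-10.
  A^9 * (d^5) = -A^19 - 5*A^15 - 10*A^11 - 10*A^7 - 5*A^3 - A^-1
  A^7 * (9*d^4) = 9*A^15 + 36*A^11 + 54*A^7 + 36*A^3 + 9*A^-1
  A^5 * (35*d^3 + d^5) = -A^15 - 40*A^11 - 115*A^7 - 115*A^3 - 40*A^-1 - A^-5
  A^3 * (74*d^2 + 10*d^4) = 10*A^11 + 114*A^7 + 208*A^3 + 114*A^-1 + 10*A^-5
  A^1 * (85*d + 41*d^3) = -41*A^7 - 208*A^3 - 208*A^-1 - 41*A^-5
  A^-1 * (42 + 80*d^2 + 4*d^4) = 4*A^7 + 96*A^3 + 226*A^-1 + 96*A^-5 + 4*A^-9
  A^-3 * (65*d + 19*d^3) = -19*A^3 - 122*A^-1 - 122*A^-5 - 19*A^-9
  A^-5 * (9 + 26*d^2 + d^4) = A^3 + 30*A^-1 + 67*A^-5 + 30*A^-9 + A^-13
  A^-7 * (6*d + 3*d^3) = -3*A^-1 - 15*A^-5 - 15*A^-9 - 3*A^-13
  A^-9 * (d^2) = A^-5 + 2*A^-9 + A^-13
Summing the groups: <K> = -A^19 + 3*A^15 - 4*A^11 + 6*A^7 - 6*A^3 + 5*A^-1 - 5*A^-5 + 2*A^-9 - A^-13
Normalise by the writhe: (-A^3)^(-w) = (-A^3)^(7) = -A^21, so f(A) = -A^21 * <K> = A^40 - 3*A^36 + 4*A^32 - 6*A^28 + 6*A^24 - 5*A^20 + 5*A^16 - 2*A^12 + A^8.
Substitute A = t^(-1/4), i.e. A^e → t^(-e/4): V(t) = t^-2 - 2*t^-3 + 5*t^-4 - 5*t^-5 + 6*t^-6 - 6*t^-7 + 4*t^-8 - 3*t^-9 + t^-10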